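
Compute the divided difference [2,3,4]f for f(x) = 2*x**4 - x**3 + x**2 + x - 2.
102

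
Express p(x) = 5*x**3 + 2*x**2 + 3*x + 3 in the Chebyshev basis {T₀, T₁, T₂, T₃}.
(4)T₀ + (27/4)T₁ + T₂ + (5/4)T₃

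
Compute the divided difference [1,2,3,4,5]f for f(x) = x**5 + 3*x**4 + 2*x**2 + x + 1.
18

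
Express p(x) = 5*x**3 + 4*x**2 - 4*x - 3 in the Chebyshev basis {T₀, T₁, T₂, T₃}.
-T₀ + (-1/4)T₁ + (2)T₂ + (5/4)T₃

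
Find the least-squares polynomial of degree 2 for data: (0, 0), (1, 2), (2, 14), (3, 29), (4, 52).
-13/35 + (17/70)x + (45/14)x²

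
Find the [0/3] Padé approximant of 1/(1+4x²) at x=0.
1/(4*x**2 + 1)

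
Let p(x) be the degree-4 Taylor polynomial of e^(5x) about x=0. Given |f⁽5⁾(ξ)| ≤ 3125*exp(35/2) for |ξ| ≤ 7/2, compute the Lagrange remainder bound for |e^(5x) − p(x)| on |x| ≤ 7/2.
10504375*exp(35/2)/768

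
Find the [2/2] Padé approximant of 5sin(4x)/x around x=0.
(20 - 112*x**2/3)/(4*x**2/5 + 1)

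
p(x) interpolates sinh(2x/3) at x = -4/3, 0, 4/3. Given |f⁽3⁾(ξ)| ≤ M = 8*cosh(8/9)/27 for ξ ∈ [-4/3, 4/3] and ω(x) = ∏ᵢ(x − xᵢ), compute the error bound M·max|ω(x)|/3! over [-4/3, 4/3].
512*sqrt(3)*cosh(8/9)/19683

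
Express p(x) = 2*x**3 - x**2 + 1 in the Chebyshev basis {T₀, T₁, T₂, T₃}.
(1/2)T₀ + (3/2)T₁ + (-1/2)T₂ + (1/2)T₃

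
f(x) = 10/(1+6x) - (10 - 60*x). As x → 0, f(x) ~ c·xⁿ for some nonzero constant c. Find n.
2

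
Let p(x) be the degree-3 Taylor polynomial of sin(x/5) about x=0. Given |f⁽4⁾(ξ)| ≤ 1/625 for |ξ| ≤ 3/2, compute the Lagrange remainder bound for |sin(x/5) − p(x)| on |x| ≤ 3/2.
27/80000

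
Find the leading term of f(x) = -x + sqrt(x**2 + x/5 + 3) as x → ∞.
1/10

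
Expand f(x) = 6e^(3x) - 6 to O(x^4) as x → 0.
18*x + 27*x**2 + 27*x**3 + O(x**4)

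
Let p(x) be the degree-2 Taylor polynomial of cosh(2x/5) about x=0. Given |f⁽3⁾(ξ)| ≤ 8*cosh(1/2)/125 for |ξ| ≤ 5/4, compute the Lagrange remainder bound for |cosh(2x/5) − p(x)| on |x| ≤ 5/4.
cosh(1/2)/48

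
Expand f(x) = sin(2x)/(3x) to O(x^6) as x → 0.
2/3 - 4*x**2/9 + 4*x**4/45 + O(x**6)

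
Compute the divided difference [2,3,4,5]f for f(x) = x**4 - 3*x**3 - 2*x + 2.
11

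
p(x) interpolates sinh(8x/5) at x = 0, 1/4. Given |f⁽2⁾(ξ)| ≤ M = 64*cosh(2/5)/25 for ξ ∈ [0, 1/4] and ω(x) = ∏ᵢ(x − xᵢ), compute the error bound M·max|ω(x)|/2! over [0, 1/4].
cosh(2/5)/50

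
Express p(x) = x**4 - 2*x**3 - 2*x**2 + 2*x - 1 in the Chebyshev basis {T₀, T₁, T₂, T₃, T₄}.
(-13/8)T₀ + (1/2)T₁ + (-1/2)T₂ + (-1/2)T₃ + (1/8)T₄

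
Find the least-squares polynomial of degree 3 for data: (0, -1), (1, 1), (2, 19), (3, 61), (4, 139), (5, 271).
-85/63 + (206/189)x + (25/126)x² + (113/54)x³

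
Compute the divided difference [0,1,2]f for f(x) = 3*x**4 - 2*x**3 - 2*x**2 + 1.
13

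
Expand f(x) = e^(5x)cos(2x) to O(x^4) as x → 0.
1 + 5*x + 21*x**2/2 + 65*x**3/6 + O(x**4)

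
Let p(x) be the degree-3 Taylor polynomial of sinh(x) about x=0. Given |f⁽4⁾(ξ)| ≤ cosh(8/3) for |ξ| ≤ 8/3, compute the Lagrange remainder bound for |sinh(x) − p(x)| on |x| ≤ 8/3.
512*cosh(8/3)/243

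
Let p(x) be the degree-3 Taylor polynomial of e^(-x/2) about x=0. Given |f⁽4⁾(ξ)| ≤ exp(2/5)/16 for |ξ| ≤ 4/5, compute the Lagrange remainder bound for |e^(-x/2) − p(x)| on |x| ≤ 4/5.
2*exp(2/5)/1875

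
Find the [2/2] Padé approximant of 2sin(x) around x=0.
2*x/(x**2/6 + 1)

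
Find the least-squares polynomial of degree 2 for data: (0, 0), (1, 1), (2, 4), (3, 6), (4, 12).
3/35 + (23/70)x + (9/14)x²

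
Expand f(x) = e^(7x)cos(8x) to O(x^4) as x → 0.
1 + 7*x - 15*x**2/2 - 1001*x**3/6 + O(x**4)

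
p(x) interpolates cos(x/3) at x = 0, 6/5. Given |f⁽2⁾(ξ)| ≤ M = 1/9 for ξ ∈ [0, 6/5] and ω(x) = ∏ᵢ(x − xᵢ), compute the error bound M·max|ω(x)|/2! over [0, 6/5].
1/50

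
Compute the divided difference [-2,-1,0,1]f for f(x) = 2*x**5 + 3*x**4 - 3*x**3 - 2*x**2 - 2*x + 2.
1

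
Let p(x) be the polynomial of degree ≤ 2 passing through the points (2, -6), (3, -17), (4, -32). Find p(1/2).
3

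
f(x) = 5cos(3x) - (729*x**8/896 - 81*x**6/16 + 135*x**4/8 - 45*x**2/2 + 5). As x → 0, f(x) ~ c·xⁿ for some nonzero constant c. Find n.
10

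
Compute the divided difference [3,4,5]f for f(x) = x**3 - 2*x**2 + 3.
10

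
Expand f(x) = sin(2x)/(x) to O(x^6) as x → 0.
2 - 4*x**2/3 + 4*x**4/15 + O(x**6)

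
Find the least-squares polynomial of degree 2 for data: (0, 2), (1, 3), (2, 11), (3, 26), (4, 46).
64/35 + (-123/70)x + (45/14)x²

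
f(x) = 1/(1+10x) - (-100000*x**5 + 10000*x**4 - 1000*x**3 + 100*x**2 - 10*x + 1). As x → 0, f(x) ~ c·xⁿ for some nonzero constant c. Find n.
6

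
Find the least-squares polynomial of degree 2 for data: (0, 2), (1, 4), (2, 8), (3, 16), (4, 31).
87/35 + (-11/7)x + (15/7)x²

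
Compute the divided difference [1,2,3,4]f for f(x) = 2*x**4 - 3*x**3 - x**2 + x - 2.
17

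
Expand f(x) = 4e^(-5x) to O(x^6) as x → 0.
4 - 20*x + 50*x**2 - 250*x**3/3 + 625*x**4/6 - 625*x**5/6 + O(x**6)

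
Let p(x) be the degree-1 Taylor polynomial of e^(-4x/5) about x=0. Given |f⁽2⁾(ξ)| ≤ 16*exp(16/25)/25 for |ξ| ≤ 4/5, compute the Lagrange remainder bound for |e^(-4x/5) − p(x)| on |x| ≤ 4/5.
128*exp(16/25)/625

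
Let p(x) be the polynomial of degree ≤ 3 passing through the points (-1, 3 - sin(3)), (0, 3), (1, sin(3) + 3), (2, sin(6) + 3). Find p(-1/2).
-5*sin(3)/8 + sin(6)/16 + 3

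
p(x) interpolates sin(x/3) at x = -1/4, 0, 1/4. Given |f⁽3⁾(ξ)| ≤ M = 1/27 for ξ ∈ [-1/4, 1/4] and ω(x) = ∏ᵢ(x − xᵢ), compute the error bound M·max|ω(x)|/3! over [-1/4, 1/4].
sqrt(3)/46656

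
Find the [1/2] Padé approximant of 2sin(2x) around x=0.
4*x/(2*x**2/3 + 1)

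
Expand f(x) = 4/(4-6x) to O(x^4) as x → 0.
1 + 3*x/2 + 9*x**2/4 + 27*x**3/8 + O(x**4)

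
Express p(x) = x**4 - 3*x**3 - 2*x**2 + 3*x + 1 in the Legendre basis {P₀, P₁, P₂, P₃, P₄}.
(8/15)P₀ + (6/5)P₁ + (-16/21)P₂ + (-6/5)P₃ + (8/35)P₄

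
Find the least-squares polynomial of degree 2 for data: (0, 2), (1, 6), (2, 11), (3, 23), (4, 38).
82/35 + (43/70)x + (29/14)x²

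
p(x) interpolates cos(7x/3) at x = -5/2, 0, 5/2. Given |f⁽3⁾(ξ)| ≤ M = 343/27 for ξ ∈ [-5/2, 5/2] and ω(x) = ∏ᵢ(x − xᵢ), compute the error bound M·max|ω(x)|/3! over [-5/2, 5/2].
42875*sqrt(3)/5832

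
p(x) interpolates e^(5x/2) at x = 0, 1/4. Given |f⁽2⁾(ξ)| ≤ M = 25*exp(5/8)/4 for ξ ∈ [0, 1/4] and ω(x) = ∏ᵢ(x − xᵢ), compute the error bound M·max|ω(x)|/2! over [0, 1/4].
25*exp(5/8)/512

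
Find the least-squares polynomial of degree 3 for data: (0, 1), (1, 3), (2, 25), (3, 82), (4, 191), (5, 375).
46/63 + (11/54)x + (-11/63)x² + (163/54)x³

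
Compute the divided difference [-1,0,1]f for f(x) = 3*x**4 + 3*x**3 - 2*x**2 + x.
1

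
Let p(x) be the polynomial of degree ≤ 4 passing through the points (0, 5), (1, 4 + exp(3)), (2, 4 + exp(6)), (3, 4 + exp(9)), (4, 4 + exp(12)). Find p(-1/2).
-45*exp(9)/32 - 105*exp(3)/32 + 827/128 + 189*exp(6)/64 + 35*exp(12)/128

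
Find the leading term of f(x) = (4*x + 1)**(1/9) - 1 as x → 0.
4*x/9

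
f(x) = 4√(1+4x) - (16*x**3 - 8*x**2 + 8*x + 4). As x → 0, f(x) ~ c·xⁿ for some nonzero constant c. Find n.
4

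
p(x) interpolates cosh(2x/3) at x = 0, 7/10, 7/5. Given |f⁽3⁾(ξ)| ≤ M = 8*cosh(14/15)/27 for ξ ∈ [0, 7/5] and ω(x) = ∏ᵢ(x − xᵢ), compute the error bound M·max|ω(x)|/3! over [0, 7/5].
343*sqrt(3)*cosh(14/15)/91125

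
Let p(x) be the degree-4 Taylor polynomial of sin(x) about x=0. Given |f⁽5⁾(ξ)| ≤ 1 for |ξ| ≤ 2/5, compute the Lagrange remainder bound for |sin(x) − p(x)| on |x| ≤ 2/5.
4/46875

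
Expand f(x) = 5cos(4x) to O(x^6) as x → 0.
5 - 40*x**2 + 160*x**4/3 + O(x**6)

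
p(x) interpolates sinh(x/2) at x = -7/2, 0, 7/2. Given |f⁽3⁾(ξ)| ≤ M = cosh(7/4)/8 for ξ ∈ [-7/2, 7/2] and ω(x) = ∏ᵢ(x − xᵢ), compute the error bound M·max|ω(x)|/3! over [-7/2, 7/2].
343*sqrt(3)*cosh(7/4)/1728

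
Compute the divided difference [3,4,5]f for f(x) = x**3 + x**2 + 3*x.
13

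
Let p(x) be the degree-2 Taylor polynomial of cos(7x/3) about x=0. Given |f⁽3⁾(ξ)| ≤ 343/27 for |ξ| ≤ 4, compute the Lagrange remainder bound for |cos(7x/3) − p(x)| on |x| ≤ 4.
10976/81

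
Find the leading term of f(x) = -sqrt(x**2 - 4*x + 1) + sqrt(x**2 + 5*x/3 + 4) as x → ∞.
17/6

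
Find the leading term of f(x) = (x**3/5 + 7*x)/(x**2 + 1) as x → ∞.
x/5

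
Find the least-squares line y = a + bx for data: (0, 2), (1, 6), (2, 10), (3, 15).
a = 9/5, b = 43/10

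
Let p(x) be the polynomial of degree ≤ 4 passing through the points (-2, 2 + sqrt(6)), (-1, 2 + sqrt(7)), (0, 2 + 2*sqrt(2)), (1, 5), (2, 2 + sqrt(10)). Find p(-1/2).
-5*sqrt(6)/128 + 3*sqrt(10)/128 + 15*sqrt(7)/32 + 49/32 + 45*sqrt(2)/32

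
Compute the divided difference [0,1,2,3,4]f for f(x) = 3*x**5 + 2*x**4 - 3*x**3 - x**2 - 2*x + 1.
32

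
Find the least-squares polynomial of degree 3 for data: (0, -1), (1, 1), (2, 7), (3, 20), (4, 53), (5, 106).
-62/63 + (529/189)x + (-449/252)x² + (119/108)x³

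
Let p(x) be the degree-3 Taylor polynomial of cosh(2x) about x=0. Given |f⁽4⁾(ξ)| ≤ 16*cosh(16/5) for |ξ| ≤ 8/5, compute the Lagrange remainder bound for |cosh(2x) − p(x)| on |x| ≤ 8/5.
8192*cosh(16/5)/1875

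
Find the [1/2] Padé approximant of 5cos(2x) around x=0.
5/(2*x**2 + 1)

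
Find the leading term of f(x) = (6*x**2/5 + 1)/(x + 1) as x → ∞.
6*x/5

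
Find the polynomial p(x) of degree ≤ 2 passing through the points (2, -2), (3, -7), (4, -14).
2 - x**2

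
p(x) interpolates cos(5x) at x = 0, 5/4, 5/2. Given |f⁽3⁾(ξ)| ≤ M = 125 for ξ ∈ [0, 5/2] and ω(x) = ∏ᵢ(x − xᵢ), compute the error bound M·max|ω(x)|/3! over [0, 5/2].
15625*sqrt(3)/1728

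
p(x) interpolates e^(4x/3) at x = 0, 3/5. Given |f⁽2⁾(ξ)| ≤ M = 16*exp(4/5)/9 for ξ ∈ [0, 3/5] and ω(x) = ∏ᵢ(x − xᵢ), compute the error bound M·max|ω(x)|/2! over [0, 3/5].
2*exp(4/5)/25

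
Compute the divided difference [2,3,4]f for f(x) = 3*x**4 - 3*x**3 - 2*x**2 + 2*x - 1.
136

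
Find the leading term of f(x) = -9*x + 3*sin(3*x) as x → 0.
-27*x**3/2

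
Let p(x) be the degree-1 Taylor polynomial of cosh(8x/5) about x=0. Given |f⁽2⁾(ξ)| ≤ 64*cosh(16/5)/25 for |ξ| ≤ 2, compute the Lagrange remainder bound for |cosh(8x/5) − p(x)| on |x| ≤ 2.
128*cosh(16/5)/25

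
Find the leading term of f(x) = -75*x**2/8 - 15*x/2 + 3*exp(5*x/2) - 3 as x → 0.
125*x**3/16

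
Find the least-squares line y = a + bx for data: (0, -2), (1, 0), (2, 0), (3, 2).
a = -9/5, b = 6/5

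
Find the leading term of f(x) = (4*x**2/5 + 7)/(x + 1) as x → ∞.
4*x/5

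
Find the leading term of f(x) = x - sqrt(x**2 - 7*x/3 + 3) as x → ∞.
7/6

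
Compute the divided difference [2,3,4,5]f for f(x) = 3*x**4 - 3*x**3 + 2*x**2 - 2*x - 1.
39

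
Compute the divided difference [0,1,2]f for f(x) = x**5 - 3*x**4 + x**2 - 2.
-5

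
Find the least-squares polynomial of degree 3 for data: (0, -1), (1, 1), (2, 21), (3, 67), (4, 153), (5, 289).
-10/9 + (-755/378)x + (167/63)x² + (101/54)x³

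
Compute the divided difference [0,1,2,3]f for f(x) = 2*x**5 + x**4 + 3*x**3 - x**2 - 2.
59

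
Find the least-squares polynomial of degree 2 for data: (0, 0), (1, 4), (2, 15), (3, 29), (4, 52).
2/35 + (83/70)x + (41/14)x²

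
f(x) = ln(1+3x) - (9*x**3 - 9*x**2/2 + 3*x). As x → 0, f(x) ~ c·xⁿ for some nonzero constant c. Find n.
4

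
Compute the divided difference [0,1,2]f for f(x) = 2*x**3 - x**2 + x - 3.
5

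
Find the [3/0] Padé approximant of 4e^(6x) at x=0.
144*x**3 + 72*x**2 + 24*x + 4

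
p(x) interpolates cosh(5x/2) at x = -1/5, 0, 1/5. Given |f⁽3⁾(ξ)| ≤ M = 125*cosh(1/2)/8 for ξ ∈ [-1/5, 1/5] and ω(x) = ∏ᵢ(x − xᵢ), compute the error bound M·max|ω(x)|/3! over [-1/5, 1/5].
sqrt(3)*cosh(1/2)/216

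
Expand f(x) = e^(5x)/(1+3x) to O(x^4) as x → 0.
1 + 2*x + 13*x**2/2 + 4*x**3/3 + O(x**4)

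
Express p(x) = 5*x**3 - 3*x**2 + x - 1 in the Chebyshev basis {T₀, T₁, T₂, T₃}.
(-5/2)T₀ + (19/4)T₁ + (-3/2)T₂ + (5/4)T₃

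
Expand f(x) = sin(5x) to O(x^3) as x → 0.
5*x + O(x**3)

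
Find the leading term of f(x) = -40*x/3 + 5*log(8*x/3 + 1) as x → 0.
-160*x**2/9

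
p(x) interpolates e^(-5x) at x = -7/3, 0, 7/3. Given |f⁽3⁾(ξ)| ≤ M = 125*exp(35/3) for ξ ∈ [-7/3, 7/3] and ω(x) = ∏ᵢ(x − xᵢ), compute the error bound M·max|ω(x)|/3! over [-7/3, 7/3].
42875*sqrt(3)*exp(35/3)/729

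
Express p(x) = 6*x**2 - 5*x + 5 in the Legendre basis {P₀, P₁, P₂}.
(7)P₀ + (-5)P₁ + (4)P₂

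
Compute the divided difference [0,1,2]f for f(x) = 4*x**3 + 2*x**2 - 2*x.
14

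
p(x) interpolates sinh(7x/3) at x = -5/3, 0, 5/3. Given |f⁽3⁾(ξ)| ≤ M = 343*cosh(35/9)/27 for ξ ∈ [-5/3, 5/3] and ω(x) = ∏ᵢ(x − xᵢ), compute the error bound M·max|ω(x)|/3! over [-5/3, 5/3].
42875*sqrt(3)*cosh(35/9)/19683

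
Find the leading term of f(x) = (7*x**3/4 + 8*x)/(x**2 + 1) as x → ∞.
7*x/4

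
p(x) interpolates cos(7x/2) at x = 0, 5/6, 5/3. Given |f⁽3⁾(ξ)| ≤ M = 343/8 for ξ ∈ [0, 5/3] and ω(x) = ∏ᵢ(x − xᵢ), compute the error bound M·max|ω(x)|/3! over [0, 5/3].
42875*sqrt(3)/46656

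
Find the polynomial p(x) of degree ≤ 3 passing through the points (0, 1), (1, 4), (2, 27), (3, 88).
3*x**3 + x**2 - x + 1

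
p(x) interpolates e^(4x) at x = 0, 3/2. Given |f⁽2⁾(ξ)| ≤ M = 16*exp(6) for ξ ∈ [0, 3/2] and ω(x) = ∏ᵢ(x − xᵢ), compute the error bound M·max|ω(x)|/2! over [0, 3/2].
9*exp(6)/2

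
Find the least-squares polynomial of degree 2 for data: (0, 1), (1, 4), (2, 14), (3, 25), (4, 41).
23/35 + (167/70)x + (27/14)x²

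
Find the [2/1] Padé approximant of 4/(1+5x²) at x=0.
4 - 20*x**2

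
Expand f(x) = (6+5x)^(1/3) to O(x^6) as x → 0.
6**(1/3) + 5*6**(1/3)*x/18 - 25*6**(1/3)*x**2/324 + 625*6**(1/3)*x**3/17496 - 3125*6**(1/3)*x**4/157464 + 34375*6**(1/3)*x**5/2834352 + O(x**6)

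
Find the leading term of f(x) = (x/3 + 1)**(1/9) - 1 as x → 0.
x/27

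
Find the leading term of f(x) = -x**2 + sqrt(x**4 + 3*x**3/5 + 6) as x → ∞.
3*x/10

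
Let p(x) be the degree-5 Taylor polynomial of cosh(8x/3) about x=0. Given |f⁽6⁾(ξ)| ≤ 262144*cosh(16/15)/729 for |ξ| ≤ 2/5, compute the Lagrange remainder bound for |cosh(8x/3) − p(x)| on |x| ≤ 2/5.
1048576*cosh(16/15)/512578125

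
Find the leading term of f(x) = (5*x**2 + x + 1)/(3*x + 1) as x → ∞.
5*x/3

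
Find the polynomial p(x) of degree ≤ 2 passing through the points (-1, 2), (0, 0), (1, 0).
x**2 - x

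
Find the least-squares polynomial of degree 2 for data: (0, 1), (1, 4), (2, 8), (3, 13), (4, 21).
41/35 + (123/70)x + (11/14)x²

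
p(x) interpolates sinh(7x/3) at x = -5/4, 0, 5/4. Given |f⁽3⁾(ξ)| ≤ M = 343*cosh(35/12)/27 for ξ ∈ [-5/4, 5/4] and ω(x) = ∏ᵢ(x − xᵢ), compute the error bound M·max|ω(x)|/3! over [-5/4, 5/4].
42875*sqrt(3)*cosh(35/12)/46656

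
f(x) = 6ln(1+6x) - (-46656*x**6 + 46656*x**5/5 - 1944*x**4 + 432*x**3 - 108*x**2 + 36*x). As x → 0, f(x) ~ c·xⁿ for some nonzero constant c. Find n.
7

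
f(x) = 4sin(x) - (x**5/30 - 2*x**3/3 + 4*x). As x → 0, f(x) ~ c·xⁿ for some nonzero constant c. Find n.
7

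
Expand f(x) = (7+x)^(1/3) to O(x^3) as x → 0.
7**(1/3) + 7**(1/3)*x/21 - 7**(1/3)*x**2/441 + O(x**3)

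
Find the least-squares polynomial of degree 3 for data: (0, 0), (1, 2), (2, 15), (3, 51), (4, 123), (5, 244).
-5/126 + (839/756)x + (-67/63)x² + (229/108)x³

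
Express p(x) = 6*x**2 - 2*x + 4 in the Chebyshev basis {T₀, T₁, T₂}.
(7)T₀ + (-2)T₁ + (3)T₂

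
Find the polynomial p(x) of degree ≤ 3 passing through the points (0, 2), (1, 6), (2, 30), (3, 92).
3*x**3 + x**2 + 2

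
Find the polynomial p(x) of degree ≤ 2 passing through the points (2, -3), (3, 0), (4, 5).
x**2 - 2*x - 3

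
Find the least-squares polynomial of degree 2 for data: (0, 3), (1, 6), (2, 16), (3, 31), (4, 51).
97/35 + (67/70)x + (39/14)x²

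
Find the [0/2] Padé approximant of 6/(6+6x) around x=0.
1/(x + 1)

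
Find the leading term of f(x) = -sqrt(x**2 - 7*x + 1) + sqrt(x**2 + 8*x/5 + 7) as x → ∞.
43/10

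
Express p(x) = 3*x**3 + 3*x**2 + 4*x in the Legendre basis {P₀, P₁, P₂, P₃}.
P₀ + (29/5)P₁ + (2)P₂ + (6/5)P₃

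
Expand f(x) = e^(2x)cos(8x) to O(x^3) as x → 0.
1 + 2*x - 30*x**2 + O(x**3)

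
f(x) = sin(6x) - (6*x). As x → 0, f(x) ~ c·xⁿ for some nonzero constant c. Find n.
3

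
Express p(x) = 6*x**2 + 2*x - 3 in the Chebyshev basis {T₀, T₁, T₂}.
(2)T₁ + (3)T₂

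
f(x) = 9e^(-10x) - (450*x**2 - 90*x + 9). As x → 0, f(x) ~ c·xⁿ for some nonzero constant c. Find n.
3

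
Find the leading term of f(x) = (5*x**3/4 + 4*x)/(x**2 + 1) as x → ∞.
5*x/4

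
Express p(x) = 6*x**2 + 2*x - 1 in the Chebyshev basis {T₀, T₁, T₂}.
(2)T₀ + (2)T₁ + (3)T₂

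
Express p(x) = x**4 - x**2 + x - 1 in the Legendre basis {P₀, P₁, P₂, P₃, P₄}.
(-17/15)P₀ + P₁ + (-2/21)P₂ + (8/35)P₄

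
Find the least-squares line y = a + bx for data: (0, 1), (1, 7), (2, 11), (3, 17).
a = 6/5, b = 26/5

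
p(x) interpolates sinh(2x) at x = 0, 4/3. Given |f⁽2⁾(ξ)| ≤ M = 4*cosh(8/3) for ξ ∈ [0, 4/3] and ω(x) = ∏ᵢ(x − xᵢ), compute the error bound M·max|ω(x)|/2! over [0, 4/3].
8*cosh(8/3)/9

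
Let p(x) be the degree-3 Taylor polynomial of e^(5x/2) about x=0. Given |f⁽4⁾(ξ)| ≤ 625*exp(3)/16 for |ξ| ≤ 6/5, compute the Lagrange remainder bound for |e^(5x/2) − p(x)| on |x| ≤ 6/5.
27*exp(3)/8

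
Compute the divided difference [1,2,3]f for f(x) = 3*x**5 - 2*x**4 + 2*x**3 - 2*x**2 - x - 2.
230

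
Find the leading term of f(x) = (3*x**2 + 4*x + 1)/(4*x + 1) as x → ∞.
3*x/4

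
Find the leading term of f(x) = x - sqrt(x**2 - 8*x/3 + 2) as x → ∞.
4/3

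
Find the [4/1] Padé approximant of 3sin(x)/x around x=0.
x**4/40 - x**2/2 + 3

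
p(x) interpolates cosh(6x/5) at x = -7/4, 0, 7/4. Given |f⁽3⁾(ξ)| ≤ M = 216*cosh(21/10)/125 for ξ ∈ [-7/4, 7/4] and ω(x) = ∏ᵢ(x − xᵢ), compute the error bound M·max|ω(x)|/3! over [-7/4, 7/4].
343*sqrt(3)*cosh(21/10)/1000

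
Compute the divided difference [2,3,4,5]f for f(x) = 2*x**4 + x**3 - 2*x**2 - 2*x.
29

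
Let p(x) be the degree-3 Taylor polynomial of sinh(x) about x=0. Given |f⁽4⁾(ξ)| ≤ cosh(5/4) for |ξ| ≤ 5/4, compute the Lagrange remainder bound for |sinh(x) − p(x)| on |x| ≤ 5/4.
625*cosh(5/4)/6144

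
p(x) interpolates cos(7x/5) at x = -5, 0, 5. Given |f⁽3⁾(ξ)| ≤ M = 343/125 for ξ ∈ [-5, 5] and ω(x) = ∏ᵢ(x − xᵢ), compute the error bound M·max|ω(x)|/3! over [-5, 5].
343*sqrt(3)/27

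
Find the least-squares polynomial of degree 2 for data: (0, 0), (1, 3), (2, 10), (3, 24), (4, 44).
9/35 + (-57/70)x + (41/14)x²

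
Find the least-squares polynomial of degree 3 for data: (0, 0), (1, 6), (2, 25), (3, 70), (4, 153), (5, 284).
13/126 + (1937/756)x + (68/63)x² + (211/108)x³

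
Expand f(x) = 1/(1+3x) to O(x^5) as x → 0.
1 - 3*x + 9*x**2 - 27*x**3 + 81*x**4 + O(x**5)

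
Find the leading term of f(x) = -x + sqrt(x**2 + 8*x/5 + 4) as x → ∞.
4/5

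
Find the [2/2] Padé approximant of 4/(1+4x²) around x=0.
4/(4*x**2 + 1)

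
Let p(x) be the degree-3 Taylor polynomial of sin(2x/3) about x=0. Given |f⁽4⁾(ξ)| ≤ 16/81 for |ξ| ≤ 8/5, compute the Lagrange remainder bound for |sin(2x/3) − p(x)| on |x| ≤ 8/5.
8192/151875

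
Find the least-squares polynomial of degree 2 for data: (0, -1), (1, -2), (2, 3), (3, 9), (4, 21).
-8/7 + (-31/14)x + (27/14)x²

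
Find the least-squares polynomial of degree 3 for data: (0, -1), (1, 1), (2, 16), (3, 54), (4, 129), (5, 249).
-61/63 + (-269/378)x + (50/63)x² + (101/54)x³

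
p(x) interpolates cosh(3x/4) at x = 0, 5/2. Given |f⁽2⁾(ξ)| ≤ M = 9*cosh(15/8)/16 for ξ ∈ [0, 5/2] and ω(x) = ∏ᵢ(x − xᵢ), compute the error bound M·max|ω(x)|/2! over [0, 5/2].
225*cosh(15/8)/512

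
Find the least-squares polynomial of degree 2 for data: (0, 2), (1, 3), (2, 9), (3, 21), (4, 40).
11/5 + (-13/5)x + (3)x²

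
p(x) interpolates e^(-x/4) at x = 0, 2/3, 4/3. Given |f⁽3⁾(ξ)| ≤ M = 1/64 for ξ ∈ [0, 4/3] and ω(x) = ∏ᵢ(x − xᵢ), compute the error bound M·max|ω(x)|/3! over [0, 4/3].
sqrt(3)/5832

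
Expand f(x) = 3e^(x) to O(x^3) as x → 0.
3 + 3*x + 3*x**2/2 + O(x**3)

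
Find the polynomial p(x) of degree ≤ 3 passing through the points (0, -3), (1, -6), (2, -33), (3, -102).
-3*x**3 - 3*x**2 + 3*x - 3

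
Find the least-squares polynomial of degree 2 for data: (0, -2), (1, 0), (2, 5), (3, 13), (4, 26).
-64/35 + (-17/70)x + (25/14)x²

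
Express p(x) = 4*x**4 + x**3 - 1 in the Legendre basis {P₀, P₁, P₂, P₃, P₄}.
(-1/5)P₀ + (3/5)P₁ + (16/7)P₂ + (2/5)P₃ + (32/35)P₄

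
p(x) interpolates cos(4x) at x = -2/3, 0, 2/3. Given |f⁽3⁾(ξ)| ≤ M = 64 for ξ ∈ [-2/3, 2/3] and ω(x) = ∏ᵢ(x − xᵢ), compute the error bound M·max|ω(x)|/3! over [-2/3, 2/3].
512*sqrt(3)/729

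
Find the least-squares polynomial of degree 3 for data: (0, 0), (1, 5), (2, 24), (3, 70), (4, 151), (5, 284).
-11/126 + (1709/756)x + (251/252)x² + (107/54)x³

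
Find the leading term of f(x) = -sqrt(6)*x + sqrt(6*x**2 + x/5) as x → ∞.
sqrt(6)/60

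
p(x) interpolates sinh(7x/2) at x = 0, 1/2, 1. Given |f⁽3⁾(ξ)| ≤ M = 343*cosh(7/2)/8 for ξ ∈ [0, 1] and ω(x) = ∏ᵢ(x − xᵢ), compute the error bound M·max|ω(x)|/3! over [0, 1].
343*sqrt(3)*cosh(7/2)/1728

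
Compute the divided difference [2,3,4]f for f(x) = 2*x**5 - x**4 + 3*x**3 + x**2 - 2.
543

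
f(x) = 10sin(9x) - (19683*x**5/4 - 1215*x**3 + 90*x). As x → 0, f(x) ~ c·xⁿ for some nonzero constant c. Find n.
7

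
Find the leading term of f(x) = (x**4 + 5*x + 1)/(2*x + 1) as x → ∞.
x**3/2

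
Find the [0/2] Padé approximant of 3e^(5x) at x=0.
3/(25*x**2/2 - 5*x + 1)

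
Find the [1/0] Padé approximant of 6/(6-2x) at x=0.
x/3 + 1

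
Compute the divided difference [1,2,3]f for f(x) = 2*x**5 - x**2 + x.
179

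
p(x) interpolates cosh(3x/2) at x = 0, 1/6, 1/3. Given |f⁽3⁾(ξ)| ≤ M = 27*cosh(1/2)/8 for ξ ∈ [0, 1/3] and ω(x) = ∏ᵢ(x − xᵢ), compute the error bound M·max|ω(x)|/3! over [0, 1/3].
sqrt(3)*cosh(1/2)/1728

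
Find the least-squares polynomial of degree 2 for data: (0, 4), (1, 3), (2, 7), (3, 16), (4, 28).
134/35 + (-193/70)x + (31/14)x²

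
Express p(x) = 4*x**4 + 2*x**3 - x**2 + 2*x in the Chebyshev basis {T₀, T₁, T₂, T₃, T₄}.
T₀ + (7/2)T₁ + (3/2)T₂ + (1/2)T₃ + (1/2)T₄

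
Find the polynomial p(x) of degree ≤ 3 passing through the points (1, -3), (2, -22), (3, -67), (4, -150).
-2*x**3 - x**2 - 2*x + 2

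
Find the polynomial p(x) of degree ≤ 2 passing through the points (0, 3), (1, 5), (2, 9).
x**2 + x + 3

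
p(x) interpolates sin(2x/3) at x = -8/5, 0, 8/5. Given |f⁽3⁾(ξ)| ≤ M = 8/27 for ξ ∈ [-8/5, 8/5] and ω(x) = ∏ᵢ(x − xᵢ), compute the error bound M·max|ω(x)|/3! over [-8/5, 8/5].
4096*sqrt(3)/91125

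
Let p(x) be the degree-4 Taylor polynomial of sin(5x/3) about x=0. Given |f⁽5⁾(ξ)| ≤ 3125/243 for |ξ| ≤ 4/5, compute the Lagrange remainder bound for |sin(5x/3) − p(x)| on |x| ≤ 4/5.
128/3645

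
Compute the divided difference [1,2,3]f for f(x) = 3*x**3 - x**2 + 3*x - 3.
17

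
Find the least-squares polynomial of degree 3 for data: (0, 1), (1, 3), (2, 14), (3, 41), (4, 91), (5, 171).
1 + (-1/6)x + x² + (7/6)x³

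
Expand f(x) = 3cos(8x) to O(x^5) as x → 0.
3 - 96*x**2 + 512*x**4 + O(x**5)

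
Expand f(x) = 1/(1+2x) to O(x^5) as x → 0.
1 - 2*x + 4*x**2 - 8*x**3 + 16*x**4 + O(x**5)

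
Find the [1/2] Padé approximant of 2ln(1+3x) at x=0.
6*x/(-3*x**2/4 + 3*x/2 + 1)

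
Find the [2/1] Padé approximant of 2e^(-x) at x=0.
(x**2/3 - 4*x/3 + 2)/(x/3 + 1)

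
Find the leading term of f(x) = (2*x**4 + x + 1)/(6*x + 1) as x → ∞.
x**3/3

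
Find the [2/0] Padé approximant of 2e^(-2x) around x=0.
4*x**2 - 4*x + 2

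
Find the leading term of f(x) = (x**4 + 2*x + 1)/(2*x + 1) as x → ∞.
x**3/2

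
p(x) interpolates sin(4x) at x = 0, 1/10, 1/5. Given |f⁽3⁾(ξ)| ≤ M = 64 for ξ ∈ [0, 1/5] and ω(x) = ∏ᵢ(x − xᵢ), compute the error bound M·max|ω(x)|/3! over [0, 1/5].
8*sqrt(3)/3375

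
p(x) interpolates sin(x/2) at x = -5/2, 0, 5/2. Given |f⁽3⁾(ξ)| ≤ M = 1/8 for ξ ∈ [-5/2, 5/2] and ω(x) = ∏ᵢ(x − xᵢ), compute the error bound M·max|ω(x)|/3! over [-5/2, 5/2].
125*sqrt(3)/1728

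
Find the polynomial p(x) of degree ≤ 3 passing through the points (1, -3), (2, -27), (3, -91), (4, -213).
-3*x**3 - 2*x**2 + 3*x - 1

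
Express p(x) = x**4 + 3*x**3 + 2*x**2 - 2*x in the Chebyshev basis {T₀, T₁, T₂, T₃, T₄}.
(11/8)T₀ + (1/4)T₁ + (3/2)T₂ + (3/4)T₃ + (1/8)T₄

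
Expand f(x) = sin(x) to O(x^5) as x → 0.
x - x**3/6 + O(x**5)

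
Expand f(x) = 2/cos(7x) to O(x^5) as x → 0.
2 + 49*x**2 + 12005*x**4/12 + O(x**5)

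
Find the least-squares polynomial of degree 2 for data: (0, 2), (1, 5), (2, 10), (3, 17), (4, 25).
67/35 + (83/35)x + (6/7)x²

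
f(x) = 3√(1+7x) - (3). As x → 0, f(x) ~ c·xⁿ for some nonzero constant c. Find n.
1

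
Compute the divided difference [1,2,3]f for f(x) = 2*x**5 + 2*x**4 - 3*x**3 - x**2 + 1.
211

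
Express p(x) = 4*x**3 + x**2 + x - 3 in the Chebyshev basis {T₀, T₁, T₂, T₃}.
(-5/2)T₀ + (4)T₁ + (1/2)T₂ + T₃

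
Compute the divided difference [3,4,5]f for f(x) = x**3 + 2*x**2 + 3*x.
14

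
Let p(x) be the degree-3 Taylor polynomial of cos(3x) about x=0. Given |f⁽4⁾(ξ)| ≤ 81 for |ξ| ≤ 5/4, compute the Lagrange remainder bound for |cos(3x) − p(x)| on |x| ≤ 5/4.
16875/2048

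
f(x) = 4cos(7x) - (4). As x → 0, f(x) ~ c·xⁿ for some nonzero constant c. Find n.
2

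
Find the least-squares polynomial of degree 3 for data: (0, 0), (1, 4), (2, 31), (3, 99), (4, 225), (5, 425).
1/14 + (-205/84)x + (93/28)x² + (17/6)x³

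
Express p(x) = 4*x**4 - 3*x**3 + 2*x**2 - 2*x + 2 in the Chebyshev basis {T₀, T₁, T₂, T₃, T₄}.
(9/2)T₀ + (-17/4)T₁ + (3)T₂ + (-3/4)T₃ + (1/2)T₄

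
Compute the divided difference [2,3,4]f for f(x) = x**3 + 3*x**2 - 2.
12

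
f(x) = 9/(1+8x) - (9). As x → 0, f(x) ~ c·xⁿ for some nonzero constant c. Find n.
1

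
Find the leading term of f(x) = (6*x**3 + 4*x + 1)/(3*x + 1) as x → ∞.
2*x**2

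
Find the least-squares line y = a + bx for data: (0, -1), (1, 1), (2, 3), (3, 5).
a = -1, b = 2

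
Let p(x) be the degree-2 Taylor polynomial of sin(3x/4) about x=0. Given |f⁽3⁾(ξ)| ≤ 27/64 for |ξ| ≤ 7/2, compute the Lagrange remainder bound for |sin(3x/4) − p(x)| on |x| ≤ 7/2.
3087/1024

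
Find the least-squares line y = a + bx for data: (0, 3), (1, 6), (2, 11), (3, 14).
a = 14/5, b = 19/5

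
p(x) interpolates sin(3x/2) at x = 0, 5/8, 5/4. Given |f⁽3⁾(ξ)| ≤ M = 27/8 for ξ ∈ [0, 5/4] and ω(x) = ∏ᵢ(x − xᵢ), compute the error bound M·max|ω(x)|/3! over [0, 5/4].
125*sqrt(3)/4096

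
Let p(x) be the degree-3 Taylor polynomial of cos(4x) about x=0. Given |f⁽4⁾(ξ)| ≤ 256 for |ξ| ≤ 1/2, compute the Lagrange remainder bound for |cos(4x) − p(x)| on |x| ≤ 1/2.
2/3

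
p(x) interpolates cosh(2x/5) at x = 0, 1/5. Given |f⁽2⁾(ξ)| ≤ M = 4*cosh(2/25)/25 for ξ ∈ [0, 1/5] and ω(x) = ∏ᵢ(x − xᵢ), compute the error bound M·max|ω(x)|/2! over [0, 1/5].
cosh(2/25)/1250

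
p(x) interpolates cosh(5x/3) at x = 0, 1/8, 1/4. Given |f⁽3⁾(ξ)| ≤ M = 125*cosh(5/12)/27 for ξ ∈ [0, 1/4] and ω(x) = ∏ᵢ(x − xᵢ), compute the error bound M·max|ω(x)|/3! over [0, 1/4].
125*sqrt(3)*cosh(5/12)/373248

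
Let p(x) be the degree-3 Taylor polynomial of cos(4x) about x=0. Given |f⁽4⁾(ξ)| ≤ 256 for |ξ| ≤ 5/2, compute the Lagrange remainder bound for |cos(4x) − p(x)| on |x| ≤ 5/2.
1250/3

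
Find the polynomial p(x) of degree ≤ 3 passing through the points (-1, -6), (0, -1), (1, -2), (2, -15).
-x**3 - 3*x**2 + 3*x - 1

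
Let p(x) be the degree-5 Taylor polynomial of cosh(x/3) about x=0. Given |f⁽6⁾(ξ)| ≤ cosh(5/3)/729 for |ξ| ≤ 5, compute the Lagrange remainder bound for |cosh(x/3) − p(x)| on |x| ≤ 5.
3125*cosh(5/3)/104976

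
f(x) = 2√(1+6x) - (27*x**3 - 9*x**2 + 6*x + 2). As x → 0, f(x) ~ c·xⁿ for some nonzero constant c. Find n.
4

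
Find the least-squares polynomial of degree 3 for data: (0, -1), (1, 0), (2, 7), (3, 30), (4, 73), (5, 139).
-46/63 + (-502/189)x + (59/36)x² + (97/108)x³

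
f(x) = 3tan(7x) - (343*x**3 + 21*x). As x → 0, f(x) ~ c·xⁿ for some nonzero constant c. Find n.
5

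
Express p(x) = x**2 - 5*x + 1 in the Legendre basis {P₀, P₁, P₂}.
(4/3)P₀ + (-5)P₁ + (2/3)P₂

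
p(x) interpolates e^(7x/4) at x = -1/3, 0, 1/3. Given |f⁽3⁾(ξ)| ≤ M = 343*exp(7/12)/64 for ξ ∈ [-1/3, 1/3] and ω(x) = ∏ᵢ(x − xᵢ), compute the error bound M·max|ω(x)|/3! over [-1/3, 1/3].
343*sqrt(3)*exp(7/12)/46656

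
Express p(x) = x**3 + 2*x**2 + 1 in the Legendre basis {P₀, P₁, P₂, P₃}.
(5/3)P₀ + (3/5)P₁ + (4/3)P₂ + (2/5)P₃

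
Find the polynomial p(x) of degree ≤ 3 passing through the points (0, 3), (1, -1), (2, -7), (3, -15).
-x**2 - 3*x + 3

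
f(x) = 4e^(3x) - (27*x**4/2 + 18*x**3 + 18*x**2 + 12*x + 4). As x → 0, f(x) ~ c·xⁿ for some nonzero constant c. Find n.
5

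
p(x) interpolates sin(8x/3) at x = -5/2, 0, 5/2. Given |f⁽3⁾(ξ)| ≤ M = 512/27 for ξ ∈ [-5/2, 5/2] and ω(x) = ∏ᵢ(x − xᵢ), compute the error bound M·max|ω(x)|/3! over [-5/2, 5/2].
8000*sqrt(3)/729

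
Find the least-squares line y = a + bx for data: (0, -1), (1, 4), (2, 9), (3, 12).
a = -3/5, b = 22/5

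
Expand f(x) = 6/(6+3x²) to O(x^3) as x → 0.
1 - x**2/2 + O(x**3)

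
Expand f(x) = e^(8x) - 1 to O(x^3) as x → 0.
8*x + 32*x**2 + O(x**3)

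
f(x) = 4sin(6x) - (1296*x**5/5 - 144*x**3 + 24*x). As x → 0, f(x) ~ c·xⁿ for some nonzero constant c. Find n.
7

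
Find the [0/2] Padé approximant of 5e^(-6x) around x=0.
5/(18*x**2 + 6*x + 1)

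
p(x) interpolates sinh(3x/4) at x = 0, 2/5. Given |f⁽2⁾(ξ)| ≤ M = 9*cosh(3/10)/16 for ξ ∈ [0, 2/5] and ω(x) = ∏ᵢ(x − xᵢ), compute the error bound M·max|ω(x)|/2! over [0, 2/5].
9*cosh(3/10)/800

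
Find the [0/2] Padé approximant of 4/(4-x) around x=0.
1/(1 - x/4)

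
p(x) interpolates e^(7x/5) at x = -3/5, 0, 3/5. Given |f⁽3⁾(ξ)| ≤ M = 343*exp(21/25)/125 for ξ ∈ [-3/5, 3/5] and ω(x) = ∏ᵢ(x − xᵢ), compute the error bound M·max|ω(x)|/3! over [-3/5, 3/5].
343*sqrt(3)*exp(21/25)/15625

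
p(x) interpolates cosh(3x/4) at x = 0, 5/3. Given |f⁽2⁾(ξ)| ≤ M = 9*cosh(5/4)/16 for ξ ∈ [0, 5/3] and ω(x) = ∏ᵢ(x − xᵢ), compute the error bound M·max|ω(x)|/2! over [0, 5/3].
25*cosh(5/4)/128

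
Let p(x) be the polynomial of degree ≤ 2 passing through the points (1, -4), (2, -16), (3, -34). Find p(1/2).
-1/4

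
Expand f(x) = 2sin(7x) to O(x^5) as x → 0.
14*x - 343*x**3/3 + O(x**5)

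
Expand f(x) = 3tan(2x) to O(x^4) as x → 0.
6*x + 8*x**3 + O(x**4)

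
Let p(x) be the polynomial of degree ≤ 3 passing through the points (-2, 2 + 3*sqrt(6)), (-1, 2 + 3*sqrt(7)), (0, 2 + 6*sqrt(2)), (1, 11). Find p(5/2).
-567*sqrt(2)/8 - 105*sqrt(6)/16 + 977/16 + 405*sqrt(7)/16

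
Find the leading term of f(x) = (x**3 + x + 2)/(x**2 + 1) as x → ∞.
x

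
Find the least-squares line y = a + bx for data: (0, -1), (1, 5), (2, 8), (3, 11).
a = -1/10, b = 39/10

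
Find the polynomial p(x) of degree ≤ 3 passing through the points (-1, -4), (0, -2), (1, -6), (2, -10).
x**3 - 3*x**2 - 2*x - 2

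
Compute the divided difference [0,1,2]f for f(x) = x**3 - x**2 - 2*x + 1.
2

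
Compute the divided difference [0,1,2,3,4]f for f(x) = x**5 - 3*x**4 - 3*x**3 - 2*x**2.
7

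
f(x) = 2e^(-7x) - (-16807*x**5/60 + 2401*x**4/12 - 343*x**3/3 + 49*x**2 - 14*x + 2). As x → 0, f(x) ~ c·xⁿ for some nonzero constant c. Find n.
6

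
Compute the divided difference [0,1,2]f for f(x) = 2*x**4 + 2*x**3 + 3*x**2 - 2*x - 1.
23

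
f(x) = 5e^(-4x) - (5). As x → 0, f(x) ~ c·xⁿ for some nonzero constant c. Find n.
1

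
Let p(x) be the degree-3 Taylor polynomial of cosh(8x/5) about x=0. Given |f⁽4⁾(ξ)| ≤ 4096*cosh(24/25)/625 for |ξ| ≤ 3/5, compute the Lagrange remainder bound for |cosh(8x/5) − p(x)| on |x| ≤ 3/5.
13824*cosh(24/25)/390625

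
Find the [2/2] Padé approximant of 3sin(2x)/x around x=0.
(6 - 14*x**2/5)/(x**2/5 + 1)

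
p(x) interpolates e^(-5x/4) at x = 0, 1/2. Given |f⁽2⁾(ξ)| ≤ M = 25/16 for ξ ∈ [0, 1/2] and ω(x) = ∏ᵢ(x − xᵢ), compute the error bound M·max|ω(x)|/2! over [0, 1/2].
25/512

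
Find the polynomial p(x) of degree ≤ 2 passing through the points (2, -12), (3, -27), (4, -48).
-3*x**2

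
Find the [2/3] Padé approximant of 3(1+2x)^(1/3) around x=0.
(14*x**2/3 + 8*x + 3)/(-4*x**3/81 + 2*x**2/3 + 2*x + 1)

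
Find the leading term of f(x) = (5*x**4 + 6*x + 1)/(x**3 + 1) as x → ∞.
5*x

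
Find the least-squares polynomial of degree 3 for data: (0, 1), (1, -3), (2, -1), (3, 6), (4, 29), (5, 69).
53/63 + (-628/189)x + (-43/63)x² + (22/27)x³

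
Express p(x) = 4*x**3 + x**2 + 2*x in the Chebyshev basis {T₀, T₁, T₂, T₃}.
(1/2)T₀ + (5)T₁ + (1/2)T₂ + T₃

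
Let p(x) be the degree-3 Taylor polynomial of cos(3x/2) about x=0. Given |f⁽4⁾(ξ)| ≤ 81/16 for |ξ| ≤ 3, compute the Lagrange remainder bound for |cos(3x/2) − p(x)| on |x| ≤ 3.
2187/128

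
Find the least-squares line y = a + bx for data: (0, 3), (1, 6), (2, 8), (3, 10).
a = 33/10, b = 23/10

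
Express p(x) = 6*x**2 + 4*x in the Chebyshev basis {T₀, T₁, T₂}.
(3)T₀ + (4)T₁ + (3)T₂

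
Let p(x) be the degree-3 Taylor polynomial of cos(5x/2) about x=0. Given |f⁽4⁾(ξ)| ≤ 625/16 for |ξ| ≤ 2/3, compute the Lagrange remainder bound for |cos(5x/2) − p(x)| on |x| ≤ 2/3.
625/1944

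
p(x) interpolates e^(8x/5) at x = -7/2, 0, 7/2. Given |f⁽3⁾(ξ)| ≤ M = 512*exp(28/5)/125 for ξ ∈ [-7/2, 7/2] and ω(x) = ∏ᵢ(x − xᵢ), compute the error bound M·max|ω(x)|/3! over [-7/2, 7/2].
21952*sqrt(3)*exp(28/5)/3375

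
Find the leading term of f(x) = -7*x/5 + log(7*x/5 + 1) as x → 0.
-49*x**2/50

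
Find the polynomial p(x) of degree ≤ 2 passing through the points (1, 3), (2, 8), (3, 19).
3*x**2 - 4*x + 4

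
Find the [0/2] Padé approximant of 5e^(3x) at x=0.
5/(9*x**2/2 - 3*x + 1)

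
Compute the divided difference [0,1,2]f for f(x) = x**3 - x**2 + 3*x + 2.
2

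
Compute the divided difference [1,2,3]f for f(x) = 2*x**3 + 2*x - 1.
12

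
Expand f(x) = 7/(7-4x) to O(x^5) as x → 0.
1 + 4*x/7 + 16*x**2/49 + 64*x**3/343 + 256*x**4/2401 + O(x**5)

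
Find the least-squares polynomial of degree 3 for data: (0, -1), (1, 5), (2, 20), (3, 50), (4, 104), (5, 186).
-121/126 + (397/108)x + (277/252)x² + (61/54)x³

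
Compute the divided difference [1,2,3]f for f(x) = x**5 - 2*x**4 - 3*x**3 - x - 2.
22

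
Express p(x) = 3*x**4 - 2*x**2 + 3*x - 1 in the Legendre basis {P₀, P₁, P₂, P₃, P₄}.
(-16/15)P₀ + (3)P₁ + (8/21)P₂ + (24/35)P₄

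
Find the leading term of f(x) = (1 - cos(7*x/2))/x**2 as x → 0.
49/8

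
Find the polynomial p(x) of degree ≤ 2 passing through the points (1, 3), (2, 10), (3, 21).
2*x**2 + x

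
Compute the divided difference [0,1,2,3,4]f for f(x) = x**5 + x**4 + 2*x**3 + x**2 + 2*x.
11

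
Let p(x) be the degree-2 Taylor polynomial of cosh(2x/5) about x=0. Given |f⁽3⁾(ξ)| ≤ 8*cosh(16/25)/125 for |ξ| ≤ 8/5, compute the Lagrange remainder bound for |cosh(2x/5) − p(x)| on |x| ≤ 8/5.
2048*cosh(16/25)/46875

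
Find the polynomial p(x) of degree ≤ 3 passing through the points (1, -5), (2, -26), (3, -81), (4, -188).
-3*x**3 + x**2 - 3*x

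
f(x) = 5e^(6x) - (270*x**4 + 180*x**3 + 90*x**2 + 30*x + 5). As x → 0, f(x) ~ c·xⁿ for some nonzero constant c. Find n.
5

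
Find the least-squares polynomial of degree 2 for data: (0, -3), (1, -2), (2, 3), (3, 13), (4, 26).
-107/35 + (-69/70)x + (29/14)x²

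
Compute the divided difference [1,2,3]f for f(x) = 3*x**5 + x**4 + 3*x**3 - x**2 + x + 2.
312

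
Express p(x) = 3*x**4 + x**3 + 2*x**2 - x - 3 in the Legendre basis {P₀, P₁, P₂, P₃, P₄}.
(-26/15)P₀ + (-2/5)P₁ + (64/21)P₂ + (2/5)P₃ + (24/35)P₄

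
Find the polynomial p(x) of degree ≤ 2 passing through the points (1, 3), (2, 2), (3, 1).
4 - x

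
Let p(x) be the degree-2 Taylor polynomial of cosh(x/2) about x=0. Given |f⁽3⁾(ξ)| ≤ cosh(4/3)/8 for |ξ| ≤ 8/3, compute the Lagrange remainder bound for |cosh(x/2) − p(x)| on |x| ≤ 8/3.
32*cosh(4/3)/81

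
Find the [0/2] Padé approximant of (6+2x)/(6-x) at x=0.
1/(x**2/6 - x/2 + 1)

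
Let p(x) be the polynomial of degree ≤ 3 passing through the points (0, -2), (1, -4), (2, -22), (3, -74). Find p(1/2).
-17/8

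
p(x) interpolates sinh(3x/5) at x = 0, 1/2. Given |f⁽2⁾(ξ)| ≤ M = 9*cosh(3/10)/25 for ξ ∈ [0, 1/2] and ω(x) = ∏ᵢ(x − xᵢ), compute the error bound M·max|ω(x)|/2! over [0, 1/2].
9*cosh(3/10)/800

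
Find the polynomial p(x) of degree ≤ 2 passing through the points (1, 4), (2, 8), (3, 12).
4*x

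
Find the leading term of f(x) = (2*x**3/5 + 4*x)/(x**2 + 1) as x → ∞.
2*x/5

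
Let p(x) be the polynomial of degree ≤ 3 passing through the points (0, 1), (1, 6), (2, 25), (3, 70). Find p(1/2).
5/2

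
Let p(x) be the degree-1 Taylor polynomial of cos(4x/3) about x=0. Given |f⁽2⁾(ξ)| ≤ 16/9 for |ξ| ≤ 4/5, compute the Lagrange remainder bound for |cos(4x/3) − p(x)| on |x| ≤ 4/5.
128/225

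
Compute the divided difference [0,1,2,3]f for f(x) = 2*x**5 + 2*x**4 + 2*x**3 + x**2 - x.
64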